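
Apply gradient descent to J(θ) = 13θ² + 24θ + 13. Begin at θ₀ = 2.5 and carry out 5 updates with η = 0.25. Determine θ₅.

-17228.734375

J′(θ) = 26θ + 24
θ₁ = 2.5 − 0.25·89 = -19.75
θ₂ = -19.75 − 0.25·(-489.5) = 102.625
θ₃ = 102.625 − 0.25·2692.25 = -570.4375
θ₄ = -570.4375 − 0.25·(-14807.375) = 3131.40625
θ₅ = 3131.40625 − 0.25·81440.5625 = -17228.734375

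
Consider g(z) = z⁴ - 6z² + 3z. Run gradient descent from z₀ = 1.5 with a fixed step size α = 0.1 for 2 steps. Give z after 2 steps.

g′(z) = 4z³ - 12z + 3
Step 1: g′(1.5) = -1.5; z₁ = 1.5 − 0.1·(-1.5) = 1.65
Step 2: g′(1.65) = 1.1685; z₂ = 1.65 − 0.1·1.1685 = 1.53315

1.53315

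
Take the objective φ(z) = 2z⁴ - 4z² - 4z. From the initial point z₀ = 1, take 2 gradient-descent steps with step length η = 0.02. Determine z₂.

1.13124608

φ′(z) = 8z³ - 8z - 4
Step 1: φ′(1) = -4; z₁ = 1 − 0.02·(-4) = 1.08
Step 2: φ′(1.08) = -2.562304; z₂ = 1.08 − 0.02·(-2.562304) = 1.13124608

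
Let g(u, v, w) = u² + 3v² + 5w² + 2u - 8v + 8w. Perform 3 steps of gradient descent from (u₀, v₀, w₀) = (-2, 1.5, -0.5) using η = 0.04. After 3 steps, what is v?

1.406496

∇g = (2u + 2, 6v - 8, 10w + 8)
Step 1: at (-2, 1.5, -0.5), ∇g = (-2, 1, 3) → (-2, 1.5, -0.5) − 0.04·(-2, 1, 3) = (-1.92, 1.46, -0.62)
Step 2: at (-1.92, 1.46, -0.62), ∇g = (-1.84, 0.76, 1.8) → (-1.92, 1.46, -0.62) − 0.04·(-1.84, 0.76, 1.8) = (-1.8464, 1.4296, -0.692)
Step 3: at (-1.8464, 1.4296, -0.692), ∇g = (-1.6928, 0.5776, 1.08) → (-1.8464, 1.4296, -0.692) − 0.04·(-1.6928, 0.5776, 1.08) = (-1.778688, 1.406496, -0.7352)
v = 1.406496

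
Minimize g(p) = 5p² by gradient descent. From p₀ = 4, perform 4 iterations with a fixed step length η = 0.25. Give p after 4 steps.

20.25

g′(p) = 10p
p₁ = 4 − 0.25·40 = -6
p₂ = -6 − 0.25·(-60) = 9
p₃ = 9 − 0.25·90 = -13.5
p₄ = -13.5 − 0.25·(-135) = 20.25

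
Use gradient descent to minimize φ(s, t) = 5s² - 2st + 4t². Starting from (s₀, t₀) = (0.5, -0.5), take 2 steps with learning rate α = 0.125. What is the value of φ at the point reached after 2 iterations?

∇φ = (10s - 2t, -2s + 8t)
(s₁, t₁) = (0.5, -0.5) − 0.125·(6, -5) = (-0.25, 0.125)
(s₂, t₂) = (-0.25, 0.125) − 0.125·(-2.75, 1.5) = (0.09375, -0.0625)
φ(0.09375, -0.0625) = 0.0712890625

0.0712890625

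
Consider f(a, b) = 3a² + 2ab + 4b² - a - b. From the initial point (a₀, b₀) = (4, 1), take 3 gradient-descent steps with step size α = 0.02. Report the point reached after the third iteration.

(2.70464, 0.29024)

∇f = (6a + 2b - 1, 2a + 8b - 1)
Step 1: at (4, 1), ∇f = (25, 15) → (4, 1) − 0.02·(25, 15) = (3.5, 0.7)
Step 2: at (3.5, 0.7), ∇f = (21.4, 11.6) → (3.5, 0.7) − 0.02·(21.4, 11.6) = (3.072, 0.468)
Step 3: at (3.072, 0.468), ∇f = (18.368, 8.888) → (3.072, 0.468) − 0.02·(18.368, 8.888) = (2.70464, 0.29024)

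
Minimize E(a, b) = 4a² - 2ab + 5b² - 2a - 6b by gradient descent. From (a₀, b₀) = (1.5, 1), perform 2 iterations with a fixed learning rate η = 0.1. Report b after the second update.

0.74

∇E = (8a - 2b - 2, -2a + 10b - 6)
Step 1: at (1.5, 1), ∇E = (8, 1) → (1.5, 1) − 0.1·(8, 1) = (0.7, 0.9)
Step 2: at (0.7, 0.9), ∇E = (1.8, 1.6) → (0.7, 0.9) − 0.1·(1.8, 1.6) = (0.52, 0.74)
b = 0.74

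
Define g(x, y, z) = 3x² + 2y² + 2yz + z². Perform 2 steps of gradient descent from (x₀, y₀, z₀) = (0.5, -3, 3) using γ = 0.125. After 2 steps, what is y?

∇g = (6x, 4y + 2z, 2y + 2z)
Step 1: at (0.5, -3, 3), ∇g = (3, -6, 0) → (0.5, -3, 3) − 0.125·(3, -6, 0) = (0.125, -2.25, 3)
Step 2: at (0.125, -2.25, 3), ∇g = (0.75, -3, 1.5) → (0.125, -2.25, 3) − 0.125·(0.75, -3, 1.5) = (0.03125, -1.875, 2.8125)
y = -1.875

-1.875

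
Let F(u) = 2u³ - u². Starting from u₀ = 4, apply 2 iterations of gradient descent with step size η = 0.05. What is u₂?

-0.488

F′(u) = 6u² - 2u
Step 1: F′(4) = 88; u₁ = 4 − 0.05·88 = -0.4
Step 2: F′(-0.4) = 1.76; u₂ = -0.4 − 0.05·1.76 = -0.488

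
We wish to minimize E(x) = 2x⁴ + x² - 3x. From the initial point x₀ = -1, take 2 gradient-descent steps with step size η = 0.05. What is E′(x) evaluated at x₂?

E′(x) = 8x³ + 2x - 3
x₁ = -1 − 0.05·(-13) = -0.35
x₂ = -0.35 − 0.05·(-4.043) = -0.14785
E′(x) at (-0.14785) = -3.321555561493

-3.321555561493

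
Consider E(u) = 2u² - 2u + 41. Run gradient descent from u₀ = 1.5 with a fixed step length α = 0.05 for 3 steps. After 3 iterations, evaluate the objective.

E′(u) = 4u - 2
Step 1: E′(1.5) = 4; u₁ = 1.5 − 0.05·4 = 1.3
Step 2: E′(1.3) = 3.2; u₂ = 1.3 − 0.05·3.2 = 1.14
Step 3: E′(1.14) = 2.56; u₃ = 1.14 − 0.05·2.56 = 1.012
E(1.012) = 41.024288

41.024288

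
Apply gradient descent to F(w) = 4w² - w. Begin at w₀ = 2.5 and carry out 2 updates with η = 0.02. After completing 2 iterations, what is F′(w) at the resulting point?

F′(w) = 8w - 1
w₁ = 2.5 − 0.02·19 = 2.12
w₂ = 2.12 − 0.02·15.96 = 1.8008
F′(w) at (1.8008) = 13.4064

13.4064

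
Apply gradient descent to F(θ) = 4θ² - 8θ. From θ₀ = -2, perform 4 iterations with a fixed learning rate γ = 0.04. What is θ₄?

F′(θ) = 8θ - 8
θ₁ = -2 − 0.04·(-24) = -1.04
θ₂ = -1.04 − 0.04·(-16.32) = -0.3872
θ₃ = -0.3872 − 0.04·(-11.0976) = 0.056704
θ₄ = 0.056704 − 0.04·(-7.546368) = 0.35855872

0.35855872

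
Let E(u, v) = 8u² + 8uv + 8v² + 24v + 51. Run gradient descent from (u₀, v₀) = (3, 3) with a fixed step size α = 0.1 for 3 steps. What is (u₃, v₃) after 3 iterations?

∇E = (16u + 8v, 8u + 16v + 24)
Step 1: at (3, 3), ∇E = (72, 96) → (3, 3) − 0.1·(72, 96) = (-4.2, -6.6)
Step 2: at (-4.2, -6.6), ∇E = (-120, -115.2) → (-4.2, -6.6) − 0.1·(-120, -115.2) = (7.8, 4.92)
Step 3: at (7.8, 4.92), ∇E = (164.16, 165.12) → (7.8, 4.92) − 0.1·(164.16, 165.12) = (-8.616, -11.592)

(-8.616, -11.592)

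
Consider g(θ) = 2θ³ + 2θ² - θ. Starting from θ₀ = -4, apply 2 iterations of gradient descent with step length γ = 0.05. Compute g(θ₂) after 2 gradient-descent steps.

-30973.85566821209375

g′(θ) = 6θ² + 4θ - 1
Step 1: g′(-4) = 79; θ₁ = -4 − 0.05·79 = -7.95
Step 2: g′(-7.95) = 346.415; θ₂ = -7.95 − 0.05·346.415 = -25.27075
g(-25.27075) = -30973.85566821209375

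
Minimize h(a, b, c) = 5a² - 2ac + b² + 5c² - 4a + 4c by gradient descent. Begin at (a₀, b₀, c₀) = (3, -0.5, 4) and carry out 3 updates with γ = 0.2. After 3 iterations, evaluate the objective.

∇h = (10a - 2c - 4, 2b, -2a + 10c + 4)
Step 1: at (3, -0.5, 4), ∇h = (18, -1, 38) → (3, -0.5, 4) − 0.2·(18, -1, 38) = (-0.6, -0.3, -3.6)
Step 2: at (-0.6, -0.3, -3.6), ∇h = (-2.8, -0.6, -30.8) → (-0.6, -0.3, -3.6) − 0.2·(-2.8, -0.6, -30.8) = (-0.04, -0.18, 2.56)
Step 3: at (-0.04, -0.18, 2.56), ∇h = (-9.52, -0.36, 29.68) → (-0.04, -0.18, 2.56) − 0.2·(-9.52, -0.36, 29.68) = (1.864, -0.108, -3.376)
h(1.864, -0.108, -3.376) = 65.996752

65.996752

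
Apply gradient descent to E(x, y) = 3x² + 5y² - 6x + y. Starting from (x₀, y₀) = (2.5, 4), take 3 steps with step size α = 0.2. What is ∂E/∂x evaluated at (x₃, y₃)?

-0.072

∇E = (6x - 6, 10y + 1)
(x₁, y₁) = (2.5, 4) − 0.2·(9, 41) = (0.7, -4.2)
(x₂, y₂) = (0.7, -4.2) − 0.2·(-1.8, -41) = (1.06, 4)
(x₃, y₃) = (1.06, 4) − 0.2·(0.36, 41) = (0.988, -4.2)
∂E/∂x at (0.988, -4.2) = -0.072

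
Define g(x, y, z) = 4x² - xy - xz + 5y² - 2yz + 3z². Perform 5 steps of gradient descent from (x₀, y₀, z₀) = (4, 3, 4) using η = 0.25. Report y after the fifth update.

-9.32421875

∇g = (8x - y - z, -x + 10y - 2z, -x - 2y + 6z)
Step 1: at (4, 3, 4), ∇g = (25, 18, 14) → (4, 3, 4) − 0.25·(25, 18, 14) = (-2.25, -1.5, 0.5)
Step 2: at (-2.25, -1.5, 0.5), ∇g = (-17, -13.75, 8.25) → (-2.25, -1.5, 0.5) − 0.25·(-17, -13.75, 8.25) = (2, 1.9375, -1.5625)
Step 3: at (2, 1.9375, -1.5625), ∇g = (15.625, 20.5, -15.25) → (2, 1.9375, -1.5625) − 0.25·(15.625, 20.5, -15.25) = (-1.90625, -3.1875, 2.25)
Step 4: at (-1.90625, -3.1875, 2.25), ∇g = (-14.3125, -34.46875, 21.78125) → (-1.90625, -3.1875, 2.25) − 0.25·(-14.3125, -34.46875, 21.78125) = (1.671875, 5.4296875, -3.1953125)
Step 5: at (1.671875, 5.4296875, -3.1953125), ∇g = (11.140625, 59.015625, -31.703125) → (1.671875, 5.4296875, -3.1953125) − 0.25·(11.140625, 59.015625, -31.703125) = (-1.11328125, -9.32421875, 4.73046875)
y = -9.32421875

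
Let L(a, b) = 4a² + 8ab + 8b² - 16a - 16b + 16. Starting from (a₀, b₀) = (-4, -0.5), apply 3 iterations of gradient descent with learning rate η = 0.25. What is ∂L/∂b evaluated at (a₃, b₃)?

4848

∇L = (8a + 8b - 16, 8a + 16b - 16)
Step 1: at (-4, -0.5), ∇L = (-52, -56) → (-4, -0.5) − 0.25·(-52, -56) = (9, 13.5)
Step 2: at (9, 13.5), ∇L = (164, 272) → (9, 13.5) − 0.25·(164, 272) = (-32, -54.5)
Step 3: at (-32, -54.5), ∇L = (-708, -1144) → (-32, -54.5) − 0.25·(-708, -1144) = (145, 231.5)
∂L/∂b at (145, 231.5) = 4848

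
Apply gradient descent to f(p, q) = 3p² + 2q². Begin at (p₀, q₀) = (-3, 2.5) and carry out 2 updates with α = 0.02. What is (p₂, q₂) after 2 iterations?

(-2.3232, 2.116)

∇f = (6p, 4q)
(p₁, q₁) = (-3, 2.5) − 0.02·(-18, 10) = (-2.64, 2.3)
(p₂, q₂) = (-2.64, 2.3) − 0.02·(-15.84, 9.2) = (-2.3232, 2.116)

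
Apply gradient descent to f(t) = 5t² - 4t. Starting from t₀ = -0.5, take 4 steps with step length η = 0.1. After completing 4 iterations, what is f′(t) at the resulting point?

f′(t) = 10t - 4
Step 1: f′(-0.5) = -9; t₁ = -0.5 − 0.1·(-9) = 0.4
Step 2: f′(0.4) = 0; t₂ = 0.4 − 0.1·0 = 0.4
Step 3: f′(0.4) = 0; t₃ = 0.4 − 0.1·0 = 0.4
Step 4: f′(0.4) = 0; t₄ = 0.4 − 0.1·0 = 0.4
f′(t) at (0.4) = 0

0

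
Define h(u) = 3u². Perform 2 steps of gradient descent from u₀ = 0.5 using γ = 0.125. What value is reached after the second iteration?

h′(u) = 6u
u₁ = 0.5 − 0.125·3 = 0.125
u₂ = 0.125 − 0.125·0.75 = 0.03125

0.03125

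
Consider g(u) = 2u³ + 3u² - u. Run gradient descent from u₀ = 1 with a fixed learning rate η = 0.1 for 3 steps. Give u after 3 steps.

g′(u) = 6u² + 6u - 1
u₁ = 1 − 0.1·11 = -0.1
u₂ = -0.1 − 0.1·(-1.54) = 0.054
u₃ = 0.054 − 0.1·(-0.658504) = 0.1198504

0.1198504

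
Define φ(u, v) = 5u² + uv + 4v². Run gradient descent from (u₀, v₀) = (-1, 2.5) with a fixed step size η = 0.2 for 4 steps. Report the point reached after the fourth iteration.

∇φ = (10u + v, u + 8v)
(u₁, v₁) = (-1, 2.5) − 0.2·(-7.5, 19) = (0.5, -1.3)
(u₂, v₂) = (0.5, -1.3) − 0.2·(3.7, -9.9) = (-0.24, 0.68)
(u₃, v₃) = (-0.24, 0.68) − 0.2·(-1.72, 5.2) = (0.104, -0.36)
(u₄, v₄) = (0.104, -0.36) − 0.2·(0.68, -2.776) = (-0.032, 0.1952)

(-0.032, 0.1952)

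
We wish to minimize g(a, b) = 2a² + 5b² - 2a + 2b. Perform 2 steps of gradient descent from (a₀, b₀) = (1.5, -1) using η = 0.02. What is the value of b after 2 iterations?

∇g = (4a - 2, 10b + 2)
Step 1: at (1.5, -1), ∇g = (4, -8) → (1.5, -1) − 0.02·(4, -8) = (1.42, -0.84)
Step 2: at (1.42, -0.84), ∇g = (3.68, -6.4) → (1.42, -0.84) − 0.02·(3.68, -6.4) = (1.3464, -0.712)
b = -0.712

-0.712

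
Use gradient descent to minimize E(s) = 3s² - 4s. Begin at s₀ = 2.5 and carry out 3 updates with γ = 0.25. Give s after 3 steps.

E′(s) = 6s - 4
Step 1: E′(2.5) = 11; s₁ = 2.5 − 0.25·11 = -0.25
Step 2: E′(-0.25) = -5.5; s₂ = -0.25 − 0.25·(-5.5) = 1.125
Step 3: E′(1.125) = 2.75; s₃ = 1.125 − 0.25·2.75 = 0.4375

0.4375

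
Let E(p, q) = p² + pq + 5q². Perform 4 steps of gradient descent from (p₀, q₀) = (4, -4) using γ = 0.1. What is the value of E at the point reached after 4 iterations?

∇E = (2p + q, p + 10q)
(p₁, q₁) = (4, -4) − 0.1·(4, -36) = (3.6, -0.4)
(p₂, q₂) = (3.6, -0.4) − 0.1·(6.8, -0.4) = (2.92, -0.36)
(p₃, q₃) = (2.92, -0.36) − 0.1·(5.48, -0.68) = (2.372, -0.292)
(p₄, q₄) = (2.372, -0.292) − 0.1·(4.452, -0.548) = (1.9268, -0.2372)
E(1.9268, -0.2372) = 3.53684048

3.53684048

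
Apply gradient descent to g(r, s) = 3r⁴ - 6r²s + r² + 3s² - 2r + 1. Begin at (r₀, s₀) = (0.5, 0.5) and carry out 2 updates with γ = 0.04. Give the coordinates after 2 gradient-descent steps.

(0.65504, 0.4208)

∇g = (12r³ - 12rs + 2r - 2, -6r² + 6s)
(r₁, s₁) = (0.5, 0.5) − 0.04·(-2.5, 1.5) = (0.6, 0.44)
(r₂, s₂) = (0.6, 0.44) − 0.04·(-1.376, 0.48) = (0.65504, 0.4208)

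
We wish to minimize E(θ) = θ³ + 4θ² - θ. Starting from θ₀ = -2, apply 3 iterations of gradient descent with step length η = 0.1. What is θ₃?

-0.3046875

E′(θ) = 3θ² + 8θ - 1
Step 1: E′(-2) = -5; θ₁ = -2 − 0.1·(-5) = -1.5
Step 2: E′(-1.5) = -6.25; θ₂ = -1.5 − 0.1·(-6.25) = -0.875
Step 3: E′(-0.875) = -5.703125; θ₃ = -0.875 − 0.1·(-5.703125) = -0.3046875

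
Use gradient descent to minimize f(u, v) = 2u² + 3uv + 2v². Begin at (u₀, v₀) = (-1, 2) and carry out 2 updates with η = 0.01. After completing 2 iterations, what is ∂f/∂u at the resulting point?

∇f = (4u + 3v, 3u + 4v)
Step 1: at (-1, 2), ∇f = (2, 5) → (-1, 2) − 0.01·(2, 5) = (-1.02, 1.95)
Step 2: at (-1.02, 1.95), ∇f = (1.77, 4.74) → (-1.02, 1.95) − 0.01·(1.77, 4.74) = (-1.0377, 1.9026)
∂f/∂u at (-1.0377, 1.9026) = 1.557

1.557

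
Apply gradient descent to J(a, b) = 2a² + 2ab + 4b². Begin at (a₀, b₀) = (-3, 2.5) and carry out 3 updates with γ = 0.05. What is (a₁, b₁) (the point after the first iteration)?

∇J = (4a + 2b, 2a + 8b)
(a₁, b₁) = (-3, 2.5) − 0.05·(-7, 14) = (-2.65, 1.8)

(-2.65, 1.8)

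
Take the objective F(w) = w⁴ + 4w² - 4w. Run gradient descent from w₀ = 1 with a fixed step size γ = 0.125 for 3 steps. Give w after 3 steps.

F′(w) = 4w³ + 8w - 4
Step 1: F′(1) = 8; w₁ = 1 − 0.125·8 = 0
Step 2: F′(0) = -4; w₂ = 0 − 0.125·(-4) = 0.5
Step 3: F′(0.5) = 0.5; w₃ = 0.5 − 0.125·0.5 = 0.4375

0.4375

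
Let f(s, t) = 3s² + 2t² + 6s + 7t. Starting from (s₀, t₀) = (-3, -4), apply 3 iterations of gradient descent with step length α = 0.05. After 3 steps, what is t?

∇f = (6s + 6, 4t + 7)
(s₁, t₁) = (-3, -4) − 0.05·(-12, -9) = (-2.4, -3.55)
(s₂, t₂) = (-2.4, -3.55) − 0.05·(-8.4, -7.2) = (-1.98, -3.19)
(s₃, t₃) = (-1.98, -3.19) − 0.05·(-5.88, -5.76) = (-1.686, -2.902)
t = -2.902

-2.902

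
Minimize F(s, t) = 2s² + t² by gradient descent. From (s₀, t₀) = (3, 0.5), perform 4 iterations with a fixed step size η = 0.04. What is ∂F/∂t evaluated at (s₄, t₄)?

0.71639296

∇F = (4s, 2t)
Step 1: at (3, 0.5), ∇F = (12, 1) → (3, 0.5) − 0.04·(12, 1) = (2.52, 0.46)
Step 2: at (2.52, 0.46), ∇F = (10.08, 0.92) → (2.52, 0.46) − 0.04·(10.08, 0.92) = (2.1168, 0.4232)
Step 3: at (2.1168, 0.4232), ∇F = (8.4672, 0.8464) → (2.1168, 0.4232) − 0.04·(8.4672, 0.8464) = (1.778112, 0.389344)
Step 4: at (1.778112, 0.389344), ∇F = (7.112448, 0.778688) → (1.778112, 0.389344) − 0.04·(7.112448, 0.778688) = (1.49361408, 0.35819648)
∂F/∂t at (1.49361408, 0.35819648) = 0.71639296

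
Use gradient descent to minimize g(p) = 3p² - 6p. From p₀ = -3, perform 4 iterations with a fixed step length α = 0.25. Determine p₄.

0.75

g′(p) = 6p - 6
Step 1: g′(-3) = -24; p₁ = -3 − 0.25·(-24) = 3
Step 2: g′(3) = 12; p₂ = 3 − 0.25·12 = 0
Step 3: g′(0) = -6; p₃ = 0 − 0.25·(-6) = 1.5
Step 4: g′(1.5) = 3; p₄ = 1.5 − 0.25·3 = 0.75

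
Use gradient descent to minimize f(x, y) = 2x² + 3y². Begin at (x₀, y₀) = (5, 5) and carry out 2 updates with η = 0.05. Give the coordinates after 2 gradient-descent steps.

(3.2, 2.45)

∇f = (4x, 6y)
(x₁, y₁) = (5, 5) − 0.05·(20, 30) = (4, 3.5)
(x₂, y₂) = (4, 3.5) − 0.05·(16, 21) = (3.2, 2.45)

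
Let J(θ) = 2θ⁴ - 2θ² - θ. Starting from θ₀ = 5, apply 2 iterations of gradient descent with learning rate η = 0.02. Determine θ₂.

J′(θ) = 8θ³ - 4θ - 1
Step 1: J′(5) = 979; θ₁ = 5 − 0.02·979 = -14.58
Step 2: J′(-14.58) = -24737.591296; θ₂ = -14.58 − 0.02·(-24737.591296) = 480.17182592

480.17182592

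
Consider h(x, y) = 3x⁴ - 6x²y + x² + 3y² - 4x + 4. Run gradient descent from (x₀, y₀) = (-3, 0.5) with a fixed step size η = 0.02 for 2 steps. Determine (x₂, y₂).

(-4.30431232, 2.660288)

∇h = (12x³ - 12xy + 2x - 4, -6x² + 6y)
(x₁, y₁) = (-3, 0.5) − 0.02·(-316, -51) = (3.32, 1.52)
(x₂, y₂) = (3.32, 1.52) − 0.02·(381.215616, -57.0144) = (-4.30431232, 2.660288)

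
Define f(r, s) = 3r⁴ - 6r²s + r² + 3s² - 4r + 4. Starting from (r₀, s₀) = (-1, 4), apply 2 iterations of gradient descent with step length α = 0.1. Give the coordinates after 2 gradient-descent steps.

(63.44, 10.48)

∇f = (12r³ - 12rs + 2r - 4, -6r² + 6s)
Step 1: at (-1, 4), ∇f = (30, 18) → (-1, 4) − 0.1·(30, 18) = (-4, 2.2)
Step 2: at (-4, 2.2), ∇f = (-674.4, -82.8) → (-4, 2.2) − 0.1·(-674.4, -82.8) = (63.44, 10.48)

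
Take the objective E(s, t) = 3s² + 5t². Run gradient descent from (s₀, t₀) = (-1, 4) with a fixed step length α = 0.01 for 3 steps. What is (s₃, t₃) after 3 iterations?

∇E = (6s, 10t)
Step 1: at (-1, 4), ∇E = (-6, 40) → (-1, 4) − 0.01·(-6, 40) = (-0.94, 3.6)
Step 2: at (-0.94, 3.6), ∇E = (-5.64, 36) → (-0.94, 3.6) − 0.01·(-5.64, 36) = (-0.8836, 3.24)
Step 3: at (-0.8836, 3.24), ∇E = (-5.3016, 32.4) → (-0.8836, 3.24) − 0.01·(-5.3016, 32.4) = (-0.830584, 2.916)

(-0.830584, 2.916)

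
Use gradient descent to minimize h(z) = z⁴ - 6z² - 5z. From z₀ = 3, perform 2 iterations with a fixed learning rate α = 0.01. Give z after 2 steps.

h′(z) = 4z³ - 12z - 5
Step 1: h′(3) = 67; z₁ = 3 − 0.01·67 = 2.33
Step 2: h′(2.33) = 17.637348; z₂ = 2.33 − 0.01·17.637348 = 2.15362652

2.15362652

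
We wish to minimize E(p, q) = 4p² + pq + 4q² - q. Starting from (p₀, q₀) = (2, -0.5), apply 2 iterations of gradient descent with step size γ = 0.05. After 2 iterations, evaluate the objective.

2.515590625

∇E = (8p + q, p + 8q - 1)
Step 1: at (2, -0.5), ∇E = (15.5, -3) → (2, -0.5) − 0.05·(15.5, -3) = (1.225, -0.35)
Step 2: at (1.225, -0.35), ∇E = (9.45, -2.575) → (1.225, -0.35) − 0.05·(9.45, -2.575) = (0.7525, -0.22125)
E(0.7525, -0.22125) = 2.515590625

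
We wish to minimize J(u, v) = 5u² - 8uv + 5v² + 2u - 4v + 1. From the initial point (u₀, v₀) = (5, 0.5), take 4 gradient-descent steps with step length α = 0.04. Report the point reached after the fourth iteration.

(1.96007168, 2.26369664)

∇J = (10u - 8v + 2, -8u + 10v - 4)
Step 1: at (5, 0.5), ∇J = (48, -39) → (5, 0.5) − 0.04·(48, -39) = (3.08, 2.06)
Step 2: at (3.08, 2.06), ∇J = (16.32, -8.04) → (3.08, 2.06) − 0.04·(16.32, -8.04) = (2.4272, 2.3816)
Step 3: at (2.4272, 2.3816), ∇J = (7.2192, 0.3984) → (2.4272, 2.3816) − 0.04·(7.2192, 0.3984) = (2.138432, 2.365664)
Step 4: at (2.138432, 2.365664), ∇J = (4.459008, 2.549184) → (2.138432, 2.365664) − 0.04·(4.459008, 2.549184) = (1.96007168, 2.26369664)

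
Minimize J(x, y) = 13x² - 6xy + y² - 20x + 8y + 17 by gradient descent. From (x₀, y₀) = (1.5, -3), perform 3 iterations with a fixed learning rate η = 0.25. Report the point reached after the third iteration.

(-268, 59.5)

∇J = (26x - 6y - 20, -6x + 2y + 8)
Step 1: at (1.5, -3), ∇J = (37, -7) → (1.5, -3) − 0.25·(37, -7) = (-7.75, -1.25)
Step 2: at (-7.75, -1.25), ∇J = (-214, 52) → (-7.75, -1.25) − 0.25·(-214, 52) = (45.75, -14.25)
Step 3: at (45.75, -14.25), ∇J = (1255, -295) → (45.75, -14.25) − 0.25·(1255, -295) = (-268, 59.5)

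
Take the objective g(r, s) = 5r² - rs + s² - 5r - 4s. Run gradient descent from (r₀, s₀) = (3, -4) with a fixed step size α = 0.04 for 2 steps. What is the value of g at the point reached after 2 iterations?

24.31693056

∇g = (10r - s - 5, -r + 2s - 4)
Step 1: at (3, -4), ∇g = (29, -15) → (3, -4) − 0.04·(29, -15) = (1.84, -3.4)
Step 2: at (1.84, -3.4), ∇g = (16.8, -12.64) → (1.84, -3.4) − 0.04·(16.8, -12.64) = (1.168, -2.8944)
g(1.168, -2.8944) = 24.31693056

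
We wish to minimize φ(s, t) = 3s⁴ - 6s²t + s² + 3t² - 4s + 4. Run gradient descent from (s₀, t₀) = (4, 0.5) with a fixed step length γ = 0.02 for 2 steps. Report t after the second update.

16.491392

∇φ = (12s³ - 12st + 2s - 4, -6s² + 6t)
Step 1: at (4, 0.5), ∇φ = (748, -93) → (4, 0.5) − 0.02·(748, -93) = (-10.96, 2.36)
Step 2: at (-10.96, 2.36), ∇φ = (-15513.925632, -706.5696) → (-10.96, 2.36) − 0.02·(-15513.925632, -706.5696) = (299.31851264, 16.491392)
t = 16.491392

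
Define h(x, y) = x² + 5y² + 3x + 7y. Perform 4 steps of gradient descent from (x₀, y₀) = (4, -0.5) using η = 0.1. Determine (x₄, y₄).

(0.7528, -0.7)

∇h = (2x + 3, 10y + 7)
Step 1: at (4, -0.5), ∇h = (11, 2) → (4, -0.5) − 0.1·(11, 2) = (2.9, -0.7)
Step 2: at (2.9, -0.7), ∇h = (8.8, 0) → (2.9, -0.7) − 0.1·(8.8, 0) = (2.02, -0.7)
Step 3: at (2.02, -0.7), ∇h = (7.04, 0) → (2.02, -0.7) − 0.1·(7.04, 0) = (1.316, -0.7)
Step 4: at (1.316, -0.7), ∇h = (5.632, 0) → (1.316, -0.7) − 0.1·(5.632, 0) = (0.7528, -0.7)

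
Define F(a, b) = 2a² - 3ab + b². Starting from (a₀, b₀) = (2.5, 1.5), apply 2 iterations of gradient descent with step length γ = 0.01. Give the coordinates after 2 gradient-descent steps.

(2.39355, 1.58745)

∇F = (4a - 3b, -3a + 2b)
(a₁, b₁) = (2.5, 1.5) − 0.01·(5.5, -4.5) = (2.445, 1.545)
(a₂, b₂) = (2.445, 1.545) − 0.01·(5.145, -4.245) = (2.39355, 1.58745)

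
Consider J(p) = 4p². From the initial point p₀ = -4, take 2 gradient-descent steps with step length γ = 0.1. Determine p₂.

-0.16

J′(p) = 8p
p₁ = -4 − 0.1·(-32) = -0.8
p₂ = -0.8 − 0.1·(-6.4) = -0.16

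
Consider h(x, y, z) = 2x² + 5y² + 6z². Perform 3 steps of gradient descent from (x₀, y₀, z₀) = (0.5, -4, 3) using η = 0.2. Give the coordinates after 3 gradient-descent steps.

(0.004, 4, -8.232)

∇h = (4x, 10y, 12z)
Step 1: at (0.5, -4, 3), ∇h = (2, -40, 36) → (0.5, -4, 3) − 0.2·(2, -40, 36) = (0.1, 4, -4.2)
Step 2: at (0.1, 4, -4.2), ∇h = (0.4, 40, -50.4) → (0.1, 4, -4.2) − 0.2·(0.4, 40, -50.4) = (0.02, -4, 5.88)
Step 3: at (0.02, -4, 5.88), ∇h = (0.08, -40, 70.56) → (0.02, -4, 5.88) − 0.2·(0.08, -40, 70.56) = (0.004, 4, -8.232)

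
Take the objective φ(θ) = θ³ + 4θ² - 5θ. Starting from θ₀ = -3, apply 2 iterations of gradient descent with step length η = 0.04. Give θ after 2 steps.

φ′(θ) = 3θ² + 8θ - 5
θ₁ = -3 − 0.04·(-2) = -2.92
θ₂ = -2.92 − 0.04·(-2.7808) = -2.808768

-2.808768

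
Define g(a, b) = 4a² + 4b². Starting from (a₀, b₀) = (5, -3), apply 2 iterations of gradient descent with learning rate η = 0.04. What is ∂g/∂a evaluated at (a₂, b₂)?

18.496

∇g = (8a, 8b)
(a₁, b₁) = (5, -3) − 0.04·(40, -24) = (3.4, -2.04)
(a₂, b₂) = (3.4, -2.04) − 0.04·(27.2, -16.32) = (2.312, -1.3872)
∂g/∂a at (2.312, -1.3872) = 18.496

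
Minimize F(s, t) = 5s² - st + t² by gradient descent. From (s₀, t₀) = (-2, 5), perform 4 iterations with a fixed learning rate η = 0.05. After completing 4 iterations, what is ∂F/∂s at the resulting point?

-0.82180625

∇F = (10s - t, -s + 2t)
Step 1: at (-2, 5), ∇F = (-25, 12) → (-2, 5) − 0.05·(-25, 12) = (-0.75, 4.4)
Step 2: at (-0.75, 4.4), ∇F = (-11.9, 9.55) → (-0.75, 4.4) − 0.05·(-11.9, 9.55) = (-0.155, 3.9225)
Step 3: at (-0.155, 3.9225), ∇F = (-5.4725, 8) → (-0.155, 3.9225) − 0.05·(-5.4725, 8) = (0.118625, 3.5225)
Step 4: at (0.118625, 3.5225), ∇F = (-2.33625, 6.926375) → (0.118625, 3.5225) − 0.05·(-2.33625, 6.926375) = (0.2354375, 3.17618125)
∂F/∂s at (0.2354375, 3.17618125) = -0.82180625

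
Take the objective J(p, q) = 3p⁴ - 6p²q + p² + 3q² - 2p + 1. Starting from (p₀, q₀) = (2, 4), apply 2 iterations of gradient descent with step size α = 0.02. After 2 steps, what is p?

∇J = (12p³ - 12pq + 2p - 2, -6p² + 6q)
(p₁, q₁) = (2, 4) − 0.02·(2, 0) = (1.96, 4)
(p₂, q₂) = (1.96, 4) − 0.02·(-1.805568, 0.9504) = (1.99611136, 3.980992)
p = 1.99611136

1.99611136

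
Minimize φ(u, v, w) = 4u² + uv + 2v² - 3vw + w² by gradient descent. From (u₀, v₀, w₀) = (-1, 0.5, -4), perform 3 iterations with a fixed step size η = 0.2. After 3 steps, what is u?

0.284

∇φ = (8u + v, u + 4v - 3w, -3v + 2w)
(u₁, v₁, w₁) = (-1, 0.5, -4) − 0.2·(-7.5, 13, -9.5) = (0.5, -2.1, -2.1)
(u₂, v₂, w₂) = (0.5, -2.1, -2.1) − 0.2·(1.9, -1.6, 2.1) = (0.12, -1.78, -2.52)
(u₃, v₃, w₃) = (0.12, -1.78, -2.52) − 0.2·(-0.82, 0.56, 0.3) = (0.284, -1.892, -2.58)
u = 0.284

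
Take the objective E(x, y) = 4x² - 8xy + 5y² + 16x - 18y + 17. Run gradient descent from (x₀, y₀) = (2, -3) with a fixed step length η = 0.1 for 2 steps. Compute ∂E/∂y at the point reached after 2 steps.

∇E = (8x - 8y + 16, -8x + 10y - 18)
Step 1: at (2, -3), ∇E = (56, -64) → (2, -3) − 0.1·(56, -64) = (-3.6, 3.4)
Step 2: at (-3.6, 3.4), ∇E = (-40, 44.8) → (-3.6, 3.4) − 0.1·(-40, 44.8) = (0.4, -1.08)
∂E/∂y at (0.4, -1.08) = -32

-32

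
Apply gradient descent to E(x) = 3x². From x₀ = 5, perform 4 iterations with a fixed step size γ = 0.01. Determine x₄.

E′(x) = 6x
x₁ = 5 − 0.01·30 = 4.7
x₂ = 4.7 − 0.01·28.2 = 4.418
x₃ = 4.418 − 0.01·26.508 = 4.15292
x₄ = 4.15292 − 0.01·24.91752 = 3.9037448

3.9037448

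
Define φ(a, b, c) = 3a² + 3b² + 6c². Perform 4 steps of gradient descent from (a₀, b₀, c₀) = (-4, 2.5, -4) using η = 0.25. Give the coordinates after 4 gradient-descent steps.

∇φ = (6a, 6b, 12c)
(a₁, b₁, c₁) = (-4, 2.5, -4) − 0.25·(-24, 15, -48) = (2, -1.25, 8)
(a₂, b₂, c₂) = (2, -1.25, 8) − 0.25·(12, -7.5, 96) = (-1, 0.625, -16)
(a₃, b₃, c₃) = (-1, 0.625, -16) − 0.25·(-6, 3.75, -192) = (0.5, -0.3125, 32)
(a₄, b₄, c₄) = (0.5, -0.3125, 32) − 0.25·(3, -1.875, 384) = (-0.25, 0.15625, -64)

(-0.25, 0.15625, -64)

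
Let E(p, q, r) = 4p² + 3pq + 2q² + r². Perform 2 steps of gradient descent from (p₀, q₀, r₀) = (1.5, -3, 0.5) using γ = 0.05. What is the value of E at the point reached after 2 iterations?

8.248190625

∇E = (8p + 3q, 3p + 4q, 2r)
Step 1: at (1.5, -3, 0.5), ∇E = (3, -7.5, 1) → (1.5, -3, 0.5) − 0.05·(3, -7.5, 1) = (1.35, -2.625, 0.45)
Step 2: at (1.35, -2.625, 0.45), ∇E = (2.925, -6.45, 0.9) → (1.35, -2.625, 0.45) − 0.05·(2.925, -6.45, 0.9) = (1.20375, -2.3025, 0.405)
E(1.20375, -2.3025, 0.405) = 8.248190625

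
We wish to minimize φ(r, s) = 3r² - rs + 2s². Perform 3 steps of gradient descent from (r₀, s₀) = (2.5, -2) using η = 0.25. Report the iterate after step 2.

∇φ = (6r - s, -r + 4s)
(r₁, s₁) = (2.5, -2) − 0.25·(17, -10.5) = (-1.75, 0.625)
(r₂, s₂) = (-1.75, 0.625) − 0.25·(-11.125, 4.25) = (1.03125, -0.4375)

(1.03125, -0.4375)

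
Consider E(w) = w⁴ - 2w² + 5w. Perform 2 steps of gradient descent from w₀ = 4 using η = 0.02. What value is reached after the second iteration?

E′(w) = 4w³ - 4w + 5
w₁ = 4 − 0.02·245 = -0.9
w₂ = -0.9 − 0.02·5.684 = -1.01368

-1.01368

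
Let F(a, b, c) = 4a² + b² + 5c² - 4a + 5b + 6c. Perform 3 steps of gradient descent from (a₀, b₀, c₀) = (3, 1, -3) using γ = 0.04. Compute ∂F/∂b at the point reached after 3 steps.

5.450816

∇F = (8a - 4, 2b + 5, 10c + 6)
Step 1: at (3, 1, -3), ∇F = (20, 7, -24) → (3, 1, -3) − 0.04·(20, 7, -24) = (2.2, 0.72, -2.04)
Step 2: at (2.2, 0.72, -2.04), ∇F = (13.6, 6.44, -14.4) → (2.2, 0.72, -2.04) − 0.04·(13.6, 6.44, -14.4) = (1.656, 0.4624, -1.464)
Step 3: at (1.656, 0.4624, -1.464), ∇F = (9.248, 5.9248, -8.64) → (1.656, 0.4624, -1.464) − 0.04·(9.248, 5.9248, -8.64) = (1.28608, 0.225408, -1.1184)
∂F/∂b at (1.28608, 0.225408, -1.1184) = 5.450816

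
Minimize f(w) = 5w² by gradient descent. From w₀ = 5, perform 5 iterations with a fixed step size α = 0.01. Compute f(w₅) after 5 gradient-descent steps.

f′(w) = 10w
w₁ = 5 − 0.01·50 = 4.5
w₂ = 4.5 − 0.01·45 = 4.05
w₃ = 4.05 − 0.01·40.5 = 3.645
w₄ = 3.645 − 0.01·36.45 = 3.2805
w₅ = 3.2805 − 0.01·32.805 = 2.95245
f(2.95245) = 43.5848050125

43.5848050125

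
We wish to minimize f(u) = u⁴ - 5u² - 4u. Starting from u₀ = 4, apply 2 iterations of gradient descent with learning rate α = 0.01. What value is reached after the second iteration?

f′(u) = 4u³ - 10u - 4
Step 1: f′(4) = 212; u₁ = 4 − 0.01·212 = 1.88
Step 2: f′(1.88) = 3.778688; u₂ = 1.88 − 0.01·3.778688 = 1.84221312

1.84221312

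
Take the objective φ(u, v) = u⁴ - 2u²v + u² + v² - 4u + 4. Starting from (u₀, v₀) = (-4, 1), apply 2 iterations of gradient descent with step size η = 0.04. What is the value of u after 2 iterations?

∇φ = (4u³ - 4uv + 2u - 4, -2u² + 2v)
(u₁, v₁) = (-4, 1) − 0.04·(-252, -30) = (6.08, 2.2)
(u₂, v₂) = (6.08, 2.2) − 0.04·(853.678848, -69.5328) = (-28.06715392, 4.981312)
u = -28.06715392

-28.06715392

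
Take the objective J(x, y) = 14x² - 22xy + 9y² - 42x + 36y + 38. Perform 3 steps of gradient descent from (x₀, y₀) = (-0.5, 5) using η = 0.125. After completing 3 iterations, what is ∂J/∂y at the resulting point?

-13893.140625

∇J = (28x - 22y - 42, -22x + 18y + 36)
(x₁, y₁) = (-0.5, 5) − 0.125·(-166, 137) = (20.25, -12.125)
(x₂, y₂) = (20.25, -12.125) − 0.125·(791.75, -627.75) = (-78.71875, 66.34375)
(x₃, y₃) = (-78.71875, 66.34375) − 0.125·(-3705.6875, 2962) = (384.4921875, -303.90625)
∂J/∂y at (384.4921875, -303.90625) = -13893.140625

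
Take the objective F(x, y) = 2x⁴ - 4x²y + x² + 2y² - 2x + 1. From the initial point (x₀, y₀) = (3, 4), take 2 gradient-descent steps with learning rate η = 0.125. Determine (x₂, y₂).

∇F = (8x³ - 8xy + 2x - 2, -4x² + 4y)
(x₁, y₁) = (3, 4) − 0.125·(124, -20) = (-12.5, 6.5)
(x₂, y₂) = (-12.5, 6.5) − 0.125·(-15002, -599) = (1862.75, 81.375)

(1862.75, 81.375)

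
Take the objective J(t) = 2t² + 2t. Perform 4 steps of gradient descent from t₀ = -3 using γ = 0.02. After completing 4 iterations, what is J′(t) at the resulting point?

-7.1639296

J′(t) = 4t + 2
Step 1: J′(-3) = -10; t₁ = -3 − 0.02·(-10) = -2.8
Step 2: J′(-2.8) = -9.2; t₂ = -2.8 − 0.02·(-9.2) = -2.616
Step 3: J′(-2.616) = -8.464; t₃ = -2.616 − 0.02·(-8.464) = -2.44672
Step 4: J′(-2.44672) = -7.78688; t₄ = -2.44672 − 0.02·(-7.78688) = -2.2909824
J′(t) at (-2.2909824) = -7.1639296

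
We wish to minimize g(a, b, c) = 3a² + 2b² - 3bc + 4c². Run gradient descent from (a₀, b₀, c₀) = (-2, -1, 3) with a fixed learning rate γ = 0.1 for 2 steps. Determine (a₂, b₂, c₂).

(-0.32, 0.27, 0.15)

∇g = (6a, 4b - 3c, -3b + 8c)
(a₁, b₁, c₁) = (-2, -1, 3) − 0.1·(-12, -13, 27) = (-0.8, 0.3, 0.3)
(a₂, b₂, c₂) = (-0.8, 0.3, 0.3) − 0.1·(-4.8, 0.3, 1.5) = (-0.32, 0.27, 0.15)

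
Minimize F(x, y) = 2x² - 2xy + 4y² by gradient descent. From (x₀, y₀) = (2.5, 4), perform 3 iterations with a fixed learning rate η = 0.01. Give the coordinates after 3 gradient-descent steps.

∇F = (4x - 2y, -2x + 8y)
Step 1: at (2.5, 4), ∇F = (2, 27) → (2.5, 4) − 0.01·(2, 27) = (2.48, 3.73)
Step 2: at (2.48, 3.73), ∇F = (2.46, 24.88) → (2.48, 3.73) − 0.01·(2.46, 24.88) = (2.4554, 3.4812)
Step 3: at (2.4554, 3.4812), ∇F = (2.8592, 22.9388) → (2.4554, 3.4812) − 0.01·(2.8592, 22.9388) = (2.426808, 3.251812)

(2.426808, 3.251812)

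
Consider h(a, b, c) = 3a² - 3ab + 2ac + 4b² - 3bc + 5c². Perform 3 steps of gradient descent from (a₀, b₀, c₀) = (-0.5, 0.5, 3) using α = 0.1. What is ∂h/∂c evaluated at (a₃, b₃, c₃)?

-0.235

∇h = (6a - 3b + 2c, -3a + 8b - 3c, 2a - 3b + 10c)
(a₁, b₁, c₁) = (-0.5, 0.5, 3) − 0.1·(1.5, -3.5, 27.5) = (-0.65, 0.85, 0.25)
(a₂, b₂, c₂) = (-0.65, 0.85, 0.25) − 0.1·(-5.95, 8, -1.35) = (-0.055, 0.05, 0.385)
(a₃, b₃, c₃) = (-0.055, 0.05, 0.385) − 0.1·(0.29, -0.59, 3.59) = (-0.084, 0.109, 0.026)
∂h/∂c at (-0.084, 0.109, 0.026) = -0.235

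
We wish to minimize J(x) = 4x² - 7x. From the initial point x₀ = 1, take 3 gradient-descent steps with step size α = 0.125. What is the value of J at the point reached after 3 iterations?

J′(x) = 8x - 7
Step 1: J′(1) = 1; x₁ = 1 − 0.125·1 = 0.875
Step 2: J′(0.875) = 0; x₂ = 0.875 − 0.125·0 = 0.875
Step 3: J′(0.875) = 0; x₃ = 0.875 − 0.125·0 = 0.875
J(0.875) = -3.0625

-3.0625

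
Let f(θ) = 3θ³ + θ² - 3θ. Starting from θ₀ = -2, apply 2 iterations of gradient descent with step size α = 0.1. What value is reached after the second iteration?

-25.229

f′(θ) = 9θ² + 2θ - 3
θ₁ = -2 − 0.1·29 = -4.9
θ₂ = -4.9 − 0.1·203.29 = -25.229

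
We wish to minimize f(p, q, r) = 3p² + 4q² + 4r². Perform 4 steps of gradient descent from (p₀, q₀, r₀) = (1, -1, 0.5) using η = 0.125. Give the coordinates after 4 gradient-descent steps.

∇f = (6p, 8q, 8r)
Step 1: at (1, -1, 0.5), ∇f = (6, -8, 4) → (1, -1, 0.5) − 0.125·(6, -8, 4) = (0.25, 0, 0)
Step 2: at (0.25, 0, 0), ∇f = (1.5, 0, 0) → (0.25, 0, 0) − 0.125·(1.5, 0, 0) = (0.0625, 0, 0)
Step 3: at (0.0625, 0, 0), ∇f = (0.375, 0, 0) → (0.0625, 0, 0) − 0.125·(0.375, 0, 0) = (0.015625, 0, 0)
Step 4: at (0.015625, 0, 0), ∇f = (0.09375, 0, 0) → (0.015625, 0, 0) − 0.125·(0.09375, 0, 0) = (0.00390625, 0, 0)

(0.00390625, 0, 0)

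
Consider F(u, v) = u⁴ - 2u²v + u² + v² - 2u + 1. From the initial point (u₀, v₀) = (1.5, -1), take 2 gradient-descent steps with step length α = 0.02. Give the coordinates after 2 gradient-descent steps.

∇F = (4u³ - 4uv + 2u - 2, -2u² + 2v)
Step 1: at (1.5, -1), ∇F = (20.5, -6.5) → (1.5, -1) − 0.02·(20.5, -6.5) = (1.09, -0.87)
Step 2: at (1.09, -0.87), ∇F = (9.153316, -4.1162) → (1.09, -0.87) − 0.02·(9.153316, -4.1162) = (0.90693368, -0.787676)

(0.90693368, -0.787676)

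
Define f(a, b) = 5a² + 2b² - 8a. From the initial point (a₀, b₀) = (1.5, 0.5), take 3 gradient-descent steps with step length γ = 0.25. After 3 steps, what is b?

0

∇f = (10a - 8, 4b)
(a₁, b₁) = (1.5, 0.5) − 0.25·(7, 2) = (-0.25, 0)
(a₂, b₂) = (-0.25, 0) − 0.25·(-10.5, 0) = (2.375, 0)
(a₃, b₃) = (2.375, 0) − 0.25·(15.75, 0) = (-1.5625, 0)
b = 0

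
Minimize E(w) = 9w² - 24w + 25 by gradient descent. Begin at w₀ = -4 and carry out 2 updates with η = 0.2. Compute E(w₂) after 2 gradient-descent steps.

E′(w) = 18w - 24
w₁ = -4 − 0.2·(-96) = 15.2
w₂ = 15.2 − 0.2·249.6 = -34.72
E(-34.72) = 11707.5856

11707.5856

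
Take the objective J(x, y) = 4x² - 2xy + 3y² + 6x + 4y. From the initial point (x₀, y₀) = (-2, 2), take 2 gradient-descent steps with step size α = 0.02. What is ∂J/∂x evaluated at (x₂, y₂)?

∇J = (8x - 2y + 6, -2x + 6y + 4)
Step 1: at (-2, 2), ∇J = (-14, 20) → (-2, 2) − 0.02·(-14, 20) = (-1.72, 1.6)
Step 2: at (-1.72, 1.6), ∇J = (-10.96, 17.04) → (-1.72, 1.6) − 0.02·(-10.96, 17.04) = (-1.5008, 1.2592)
∂J/∂x at (-1.5008, 1.2592) = -8.5248

-8.5248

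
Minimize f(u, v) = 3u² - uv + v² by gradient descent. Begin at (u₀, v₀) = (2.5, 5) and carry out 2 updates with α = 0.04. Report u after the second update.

∇f = (6u - v, -u + 2v)
Step 1: at (2.5, 5), ∇f = (10, 7.5) → (2.5, 5) − 0.04·(10, 7.5) = (2.1, 4.7)
Step 2: at (2.1, 4.7), ∇f = (7.9, 7.3) → (2.1, 4.7) − 0.04·(7.9, 7.3) = (1.784, 4.408)
u = 1.784

1.784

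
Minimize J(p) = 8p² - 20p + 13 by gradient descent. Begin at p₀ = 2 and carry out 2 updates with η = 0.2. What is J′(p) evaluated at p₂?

J′(p) = 16p - 20
Step 1: J′(2) = 12; p₁ = 2 − 0.2·12 = -0.4
Step 2: J′(-0.4) = -26.4; p₂ = -0.4 − 0.2·(-26.4) = 4.88
J′(p) at (4.88) = 58.08

58.08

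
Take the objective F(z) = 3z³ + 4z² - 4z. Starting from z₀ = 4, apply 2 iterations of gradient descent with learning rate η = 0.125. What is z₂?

F′(z) = 9z² + 8z - 4
Step 1: F′(4) = 172; z₁ = 4 − 0.125·172 = -17.5
Step 2: F′(-17.5) = 2612.25; z₂ = -17.5 − 0.125·2612.25 = -344.03125

-344.03125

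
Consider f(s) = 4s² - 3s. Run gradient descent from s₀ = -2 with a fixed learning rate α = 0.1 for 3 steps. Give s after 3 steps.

f′(s) = 8s - 3
s₁ = -2 − 0.1·(-19) = -0.1
s₂ = -0.1 − 0.1·(-3.8) = 0.28
s₃ = 0.28 − 0.1·(-0.76) = 0.356

0.356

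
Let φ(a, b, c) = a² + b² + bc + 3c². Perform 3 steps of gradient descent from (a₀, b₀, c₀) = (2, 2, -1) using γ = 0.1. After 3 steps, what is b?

∇φ = (2a, 2b + c, b + 6c)
Step 1: at (2, 2, -1), ∇φ = (4, 3, -4) → (2, 2, -1) − 0.1·(4, 3, -4) = (1.6, 1.7, -0.6)
Step 2: at (1.6, 1.7, -0.6), ∇φ = (3.2, 2.8, -1.9) → (1.6, 1.7, -0.6) − 0.1·(3.2, 2.8, -1.9) = (1.28, 1.42, -0.41)
Step 3: at (1.28, 1.42, -0.41), ∇φ = (2.56, 2.43, -1.04) → (1.28, 1.42, -0.41) − 0.1·(2.56, 2.43, -1.04) = (1.024, 1.177, -0.306)
b = 1.177

1.177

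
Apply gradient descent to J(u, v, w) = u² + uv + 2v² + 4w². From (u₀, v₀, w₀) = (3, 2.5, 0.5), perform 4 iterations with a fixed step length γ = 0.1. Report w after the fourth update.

∇J = (2u + v, u + 4v, 8w)
(u₁, v₁, w₁) = (3, 2.5, 0.5) − 0.1·(8.5, 13, 4) = (2.15, 1.2, 0.1)
(u₂, v₂, w₂) = (2.15, 1.2, 0.1) − 0.1·(5.5, 6.95, 0.8) = (1.6, 0.505, 0.02)
(u₃, v₃, w₃) = (1.6, 0.505, 0.02) − 0.1·(3.705, 3.62, 0.16) = (1.2295, 0.143, 0.004)
(u₄, v₄, w₄) = (1.2295, 0.143, 0.004) − 0.1·(2.602, 1.8015, 0.032) = (0.9693, -0.03715, 0.0008)
w = 0.0008

0.0008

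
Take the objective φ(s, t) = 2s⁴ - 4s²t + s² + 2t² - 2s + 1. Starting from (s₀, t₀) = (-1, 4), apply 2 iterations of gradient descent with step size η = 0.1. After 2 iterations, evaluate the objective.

48498.41521152

∇φ = (8s³ - 8st + 2s - 2, -4s² + 4t)
Step 1: at (-1, 4), ∇φ = (20, 12) → (-1, 4) − 0.1·(20, 12) = (-3, 2.8)
Step 2: at (-3, 2.8), ∇φ = (-156.8, -24.8) → (-3, 2.8) − 0.1·(-156.8, -24.8) = (12.68, 5.28)
φ(12.68, 5.28) = 48498.41521152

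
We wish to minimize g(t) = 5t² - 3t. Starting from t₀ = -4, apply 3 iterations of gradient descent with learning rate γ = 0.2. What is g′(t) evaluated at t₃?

g′(t) = 10t - 3
Step 1: g′(-4) = -43; t₁ = -4 − 0.2·(-43) = 4.6
Step 2: g′(4.6) = 43; t₂ = 4.6 − 0.2·43 = -4
Step 3: g′(-4) = -43; t₃ = -4 − 0.2·(-43) = 4.6
g′(t) at (4.6) = 43

43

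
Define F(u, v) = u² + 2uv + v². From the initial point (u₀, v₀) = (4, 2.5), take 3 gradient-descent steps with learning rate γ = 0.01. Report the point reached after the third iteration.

(3.625392, 2.125392)

∇F = (2u + 2v, 2u + 2v)
(u₁, v₁) = (4, 2.5) − 0.01·(13, 13) = (3.87, 2.37)
(u₂, v₂) = (3.87, 2.37) − 0.01·(12.48, 12.48) = (3.7452, 2.2452)
(u₃, v₃) = (3.7452, 2.2452) − 0.01·(11.9808, 11.9808) = (3.625392, 2.125392)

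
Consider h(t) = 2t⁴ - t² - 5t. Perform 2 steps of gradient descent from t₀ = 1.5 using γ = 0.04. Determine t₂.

h′(t) = 8t³ - 2t - 5
Step 1: h′(1.5) = 19; t₁ = 1.5 − 0.04·19 = 0.74
Step 2: h′(0.74) = -3.238208; t₂ = 0.74 − 0.04·(-3.238208) = 0.86952832

0.86952832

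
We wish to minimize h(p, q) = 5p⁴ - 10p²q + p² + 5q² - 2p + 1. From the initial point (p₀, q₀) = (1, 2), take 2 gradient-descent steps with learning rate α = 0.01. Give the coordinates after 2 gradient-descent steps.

(1.3064, 1.854)

∇h = (20p³ - 20pq + 2p - 2, -10p² + 10q)
(p₁, q₁) = (1, 2) − 0.01·(-20, 10) = (1.2, 1.9)
(p₂, q₂) = (1.2, 1.9) − 0.01·(-10.64, 4.6) = (1.3064, 1.854)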